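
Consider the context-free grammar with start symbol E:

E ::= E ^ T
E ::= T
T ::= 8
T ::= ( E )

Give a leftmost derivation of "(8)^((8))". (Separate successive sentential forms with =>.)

E => E^T   [E ::= E ^ T]
E^T => T^T   [E ::= T]
T^T => (E)^T   [T ::= ( E )]
(E)^T => (T)^T   [E ::= T]
(T)^T => (8)^T   [T ::= 8]
(8)^T => (8)^(E)   [T ::= ( E )]
(8)^(E) => (8)^(T)   [E ::= T]
(8)^(T) => (8)^((E))   [T ::= ( E )]
(8)^((E)) => (8)^((T))   [E ::= T]
(8)^((T)) => (8)^((8))   [T ::= 8]

E=>E^T=>T^T=>(E)^T=>(T)^T=>(8)^T=>(8)^(E)=>(8)^(T)=>(8)^((E))=>(8)^((T))=>(8)^((8))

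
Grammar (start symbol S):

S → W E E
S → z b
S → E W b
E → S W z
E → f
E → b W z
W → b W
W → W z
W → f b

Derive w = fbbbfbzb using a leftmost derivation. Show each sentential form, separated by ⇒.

S ⇒ EWb ⇒ fWb ⇒ fbWb ⇒ fbbWb ⇒ fbbWzb ⇒ fbbbWzb ⇒ fbbbfbzb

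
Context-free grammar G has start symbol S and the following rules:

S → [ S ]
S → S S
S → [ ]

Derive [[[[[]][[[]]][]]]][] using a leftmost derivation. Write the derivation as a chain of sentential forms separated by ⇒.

S⇒SS⇒[S]S⇒[[S]]S⇒[[[S]]]S⇒[[[SS]]]S⇒[[[SSS]]]S⇒[[[[S]SS]]]S⇒[[[[[]]SS]]]S⇒[[[[[]][S]S]]]S⇒[[[[[]][[S]]S]]]S⇒[[[[[]][[[]]]S]]]S⇒[[[[[]][[[]]][]]]]S⇒[[[[[]][[[]]][]]]][]

S ⇒ SS   [S → S S]
SS ⇒ [S]S   [S → [ S ]]
[S]S ⇒ [[S]]S   [S → [ S ]]
[[S]]S ⇒ [[[S]]]S   [S → [ S ]]
[[[S]]]S ⇒ [[[SS]]]S   [S → S S]
[[[SS]]]S ⇒ [[[SSS]]]S   [S → S S]
[[[SSS]]]S ⇒ [[[[S]SS]]]S   [S → [ S ]]
[[[[S]SS]]]S ⇒ [[[[[]]SS]]]S   [S → [ ]]
[[[[[]]SS]]]S ⇒ [[[[[]][S]S]]]S   [S → [ S ]]
[[[[[]][S]S]]]S ⇒ [[[[[]][[S]]S]]]S   [S → [ S ]]
[[[[[]][[S]]S]]]S ⇒ [[[[[]][[[]]]S]]]S   [S → [ ]]
[[[[[]][[[]]]S]]]S ⇒ [[[[[]][[[]]][]]]]S   [S → [ ]]
[[[[[]][[[]]][]]]]S ⇒ [[[[[]][[[]]][]]]][]   [S → [ ]]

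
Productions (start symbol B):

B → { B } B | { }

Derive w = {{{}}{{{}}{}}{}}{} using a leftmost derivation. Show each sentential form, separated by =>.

B => {B}B   [B → { B } B]
{B}B => {{B}B}B   [B → { B } B]
{{B}B}B => {{{}}B}B   [B → { }]
{{{}}B}B => {{{}}{B}B}B   [B → { B } B]
{{{}}{B}B}B => {{{}}{{B}B}B}B   [B → { B } B]
{{{}}{{B}B}B}B => {{{}}{{{}}B}B}B   [B → { }]
{{{}}{{{}}B}B}B => {{{}}{{{}}{}}B}B   [B → { }]
{{{}}{{{}}{}}B}B => {{{}}{{{}}{}}{}}B   [B → { }]
{{{}}{{{}}{}}{}}B => {{{}}{{{}}{}}{}}{}   [B → { }]

B => {B}B => {{B}B}B => {{{}}B}B => {{{}}{B}B}B => {{{}}{{B}B}B}B => {{{}}{{{}}B}B}B => {{{}}{{{}}{}}B}B => {{{}}{{{}}{}}{}}B => {{{}}{{{}}{}}{}}{}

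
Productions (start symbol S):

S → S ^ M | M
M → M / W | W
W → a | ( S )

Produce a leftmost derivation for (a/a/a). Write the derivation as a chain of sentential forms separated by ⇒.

S ⇒ M ⇒ W ⇒ (S) ⇒ (M) ⇒ (M/W) ⇒ (M/W/W) ⇒ (W/W/W) ⇒ (a/W/W) ⇒ (a/a/W) ⇒ (a/a/a)

S ⇒ M   [S → M]
M ⇒ W   [M → W]
W ⇒ (S)   [W → ( S )]
(S) ⇒ (M)   [S → M]
(M) ⇒ (M/W)   [M → M / W]
(M/W) ⇒ (M/W/W)   [M → M / W]
(M/W/W) ⇒ (W/W/W)   [M → W]
(W/W/W) ⇒ (a/W/W)   [W → a]
(a/W/W) ⇒ (a/a/W)   [W → a]
(a/a/W) ⇒ (a/a/a)   [W → a]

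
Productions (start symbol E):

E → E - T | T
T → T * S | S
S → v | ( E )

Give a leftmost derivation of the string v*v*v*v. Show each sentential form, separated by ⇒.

E ⇒ T   [E → T]
T ⇒ T*S   [T → T * S]
T*S ⇒ T*S*S   [T → T * S]
T*S*S ⇒ T*S*S*S   [T → T * S]
T*S*S*S ⇒ S*S*S*S   [T → S]
S*S*S*S ⇒ v*S*S*S   [S → v]
v*S*S*S ⇒ v*v*S*S   [S → v]
v*v*S*S ⇒ v*v*v*S   [S → v]
v*v*v*S ⇒ v*v*v*v   [S → v]

E ⇒ T ⇒ T*S ⇒ T*S*S ⇒ T*S*S*S ⇒ S*S*S*S ⇒ v*S*S*S ⇒ v*v*S*S ⇒ v*v*v*S ⇒ v*v*v*v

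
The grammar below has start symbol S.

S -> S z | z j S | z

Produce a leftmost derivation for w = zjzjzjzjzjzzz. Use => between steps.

S => Sz => Szz => zjSzz => zjzjSzz => zjzjzjSzz => zjzjzjzjSzz => zjzjzjzjzjSzz => zjzjzjzjzjzzz

S => Sz   [S -> S z]
Sz => Szz   [S -> S z]
Szz => zjSzz   [S -> z j S]
zjSzz => zjzjSzz   [S -> z j S]
zjzjSzz => zjzjzjSzz   [S -> z j S]
zjzjzjSzz => zjzjzjzjSzz   [S -> z j S]
zjzjzjzjSzz => zjzjzjzjzjSzz   [S -> z j S]
zjzjzjzjzjSzz => zjzjzjzjzjzzz   [S -> z]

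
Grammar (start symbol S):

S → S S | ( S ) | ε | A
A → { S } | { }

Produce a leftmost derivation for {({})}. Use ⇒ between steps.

S ⇒ A   [S → A]
A ⇒ {S}   [A → { S }]
{S} ⇒ {(S)}   [S → ( S )]
{(S)} ⇒ {(A)}   [S → A]
{(A)} ⇒ {({S})}   [A → { S }]
{({S})} ⇒ {({})}   [S → ε]

S⇒A⇒{S}⇒{(S)}⇒{(A)}⇒{({S})}⇒{({})}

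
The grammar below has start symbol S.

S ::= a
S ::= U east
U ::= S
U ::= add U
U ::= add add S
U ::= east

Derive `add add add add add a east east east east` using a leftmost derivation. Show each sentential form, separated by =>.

S => U east => add U east => add add add S east => add add add U east east => add add add add add S east east => add add add add add U east east east => add add add add add S east east east => add add add add add U east east east east => add add add add add S east east east east => add add add add add a east east east east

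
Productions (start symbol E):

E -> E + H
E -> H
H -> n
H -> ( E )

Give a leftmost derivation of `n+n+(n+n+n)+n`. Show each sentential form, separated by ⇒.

E ⇒ E+H ⇒ E+H+H ⇒ E+H+H+H ⇒ H+H+H+H ⇒ n+H+H+H ⇒ n+n+H+H ⇒ n+n+(E)+H ⇒ n+n+(E+H)+H ⇒ n+n+(E+H+H)+H ⇒ n+n+(H+H+H)+H ⇒ n+n+(n+H+H)+H ⇒ n+n+(n+n+H)+H ⇒ n+n+(n+n+n)+H ⇒ n+n+(n+n+n)+n

E ⇒ E+H   [E -> E + H]
E+H ⇒ E+H+H   [E -> E + H]
E+H+H ⇒ E+H+H+H   [E -> E + H]
E+H+H+H ⇒ H+H+H+H   [E -> H]
H+H+H+H ⇒ n+H+H+H   [H -> n]
n+H+H+H ⇒ n+n+H+H   [H -> n]
n+n+H+H ⇒ n+n+(E)+H   [H -> ( E )]
n+n+(E)+H ⇒ n+n+(E+H)+H   [E -> E + H]
n+n+(E+H)+H ⇒ n+n+(E+H+H)+H   [E -> E + H]
n+n+(E+H+H)+H ⇒ n+n+(H+H+H)+H   [E -> H]
n+n+(H+H+H)+H ⇒ n+n+(n+H+H)+H   [H -> n]
n+n+(n+H+H)+H ⇒ n+n+(n+n+H)+H   [H -> n]
n+n+(n+n+H)+H ⇒ n+n+(n+n+n)+H   [H -> n]
n+n+(n+n+n)+H ⇒ n+n+(n+n+n)+n   [H -> n]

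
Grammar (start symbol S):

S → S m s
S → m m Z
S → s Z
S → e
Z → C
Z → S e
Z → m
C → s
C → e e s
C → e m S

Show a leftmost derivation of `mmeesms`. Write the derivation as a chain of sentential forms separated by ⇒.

S⇒Sms⇒mmZms⇒mmCms⇒mmeesms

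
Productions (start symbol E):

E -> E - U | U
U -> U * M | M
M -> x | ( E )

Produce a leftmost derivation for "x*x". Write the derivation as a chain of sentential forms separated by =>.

E=>U=>U*M=>M*M=>x*M=>x*x

E => U   [E -> U]
U => U*M   [U -> U * M]
U*M => M*M   [U -> M]
M*M => x*M   [M -> x]
x*M => x*x   [M -> x]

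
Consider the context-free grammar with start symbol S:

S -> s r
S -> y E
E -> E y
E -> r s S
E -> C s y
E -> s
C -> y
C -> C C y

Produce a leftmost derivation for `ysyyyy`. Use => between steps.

S => yE => yEy => yEyy => yEyyy => yEyyyy => ysyyyy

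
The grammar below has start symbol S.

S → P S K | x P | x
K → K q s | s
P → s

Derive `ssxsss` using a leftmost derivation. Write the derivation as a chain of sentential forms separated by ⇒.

S⇒PSK⇒sSK⇒sPSKK⇒ssSKK⇒ssxPKK⇒ssxsKK⇒ssxssK⇒ssxsss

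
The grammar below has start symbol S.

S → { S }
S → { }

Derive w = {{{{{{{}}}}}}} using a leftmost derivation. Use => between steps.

S=>{S}=>{{S}}=>{{{S}}}=>{{{{S}}}}=>{{{{{S}}}}}=>{{{{{{S}}}}}}=>{{{{{{{}}}}}}}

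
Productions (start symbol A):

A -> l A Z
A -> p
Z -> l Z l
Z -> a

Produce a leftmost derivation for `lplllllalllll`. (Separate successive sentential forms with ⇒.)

A⇒lAZ⇒lpZ⇒lplZl⇒lpllZll⇒lplllZlll⇒lpllllZllll⇒lplllllZlllll⇒lplllllalllll

A ⇒ lAZ   [A -> l A Z]
lAZ ⇒ lpZ   [A -> p]
lpZ ⇒ lplZl   [Z -> l Z l]
lplZl ⇒ lpllZll   [Z -> l Z l]
lpllZll ⇒ lplllZlll   [Z -> l Z l]
lplllZlll ⇒ lpllllZllll   [Z -> l Z l]
lpllllZllll ⇒ lplllllZlllll   [Z -> l Z l]
lplllllZlllll ⇒ lplllllalllll   [Z -> a]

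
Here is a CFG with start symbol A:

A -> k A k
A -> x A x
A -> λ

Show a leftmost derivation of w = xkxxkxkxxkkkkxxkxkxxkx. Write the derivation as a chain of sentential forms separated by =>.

A => xAx => xkAkx => xkxAxkx => xkxxAxxkx => xkxxkAkxxkx => xkxxkxAxkxxkx => xkxxkxkAkxkxxkx => xkxxkxkxAxkxkxxkx => xkxxkxkxxAxxkxkxxkx => xkxxkxkxxkAkxxkxkxxkx => xkxxkxkxxkkAkkxxkxkxxkx => xkxxkxkxxkkkkxxkxkxxkx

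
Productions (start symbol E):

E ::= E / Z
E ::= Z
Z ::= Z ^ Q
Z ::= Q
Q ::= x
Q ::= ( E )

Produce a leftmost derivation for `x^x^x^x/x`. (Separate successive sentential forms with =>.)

E => E/Z   [E ::= E / Z]
E/Z => Z/Z   [E ::= Z]
Z/Z => Z^Q/Z   [Z ::= Z ^ Q]
Z^Q/Z => Z^Q^Q/Z   [Z ::= Z ^ Q]
Z^Q^Q/Z => Z^Q^Q^Q/Z   [Z ::= Z ^ Q]
Z^Q^Q^Q/Z => Q^Q^Q^Q/Z   [Z ::= Q]
Q^Q^Q^Q/Z => x^Q^Q^Q/Z   [Q ::= x]
x^Q^Q^Q/Z => x^x^Q^Q/Z   [Q ::= x]
x^x^Q^Q/Z => x^x^x^Q/Z   [Q ::= x]
x^x^x^Q/Z => x^x^x^x/Z   [Q ::= x]
x^x^x^x/Z => x^x^x^x/Q   [Z ::= Q]
x^x^x^x/Q => x^x^x^x/x   [Q ::= x]

E=>E/Z=>Z/Z=>Z^Q/Z=>Z^Q^Q/Z=>Z^Q^Q^Q/Z=>Q^Q^Q^Q/Z=>x^Q^Q^Q/Z=>x^x^Q^Q/Z=>x^x^x^Q/Z=>x^x^x^x/Z=>x^x^x^x/Q=>x^x^x^x/x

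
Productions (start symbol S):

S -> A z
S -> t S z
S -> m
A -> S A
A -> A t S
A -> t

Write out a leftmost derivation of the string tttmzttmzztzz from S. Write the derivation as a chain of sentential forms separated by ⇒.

S ⇒ tSz ⇒ tAzz ⇒ tSAzz ⇒ ttSzAzz ⇒ ttAzzAzz ⇒ ttSAzzAzz ⇒ tttSzAzzAzz ⇒ tttmzAzzAzz ⇒ tttmzAtSzzAzz ⇒ tttmzttSzzAzz ⇒ tttmzttmzzAzz ⇒ tttmzttmzztzz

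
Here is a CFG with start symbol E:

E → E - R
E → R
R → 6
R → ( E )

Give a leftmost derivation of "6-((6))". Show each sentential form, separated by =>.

E => E-R => R-R => 6-R => 6-(E) => 6-(R) => 6-((E)) => 6-((R)) => 6-((6))

E => E-R   [E → E - R]
E-R => R-R   [E → R]
R-R => 6-R   [R → 6]
6-R => 6-(E)   [R → ( E )]
6-(E) => 6-(R)   [E → R]
6-(R) => 6-((E))   [R → ( E )]
6-((E)) => 6-((R))   [E → R]
6-((R)) => 6-((6))   [R → 6]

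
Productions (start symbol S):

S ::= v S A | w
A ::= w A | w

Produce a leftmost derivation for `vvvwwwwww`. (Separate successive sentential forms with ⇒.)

S ⇒ vSA ⇒ vvSAA ⇒ vvvSAAA ⇒ vvvwAAA ⇒ vvvwwAAA ⇒ vvvwwwAAA ⇒ vvvwwwwAA ⇒ vvvwwwwwA ⇒ vvvwwwwww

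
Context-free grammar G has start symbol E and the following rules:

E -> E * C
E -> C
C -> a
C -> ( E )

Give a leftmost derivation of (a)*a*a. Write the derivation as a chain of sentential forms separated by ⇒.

E ⇒ E*C ⇒ E*C*C ⇒ C*C*C ⇒ (E)*C*C ⇒ (C)*C*C ⇒ (a)*C*C ⇒ (a)*a*C ⇒ (a)*a*a

E ⇒ E*C   [E -> E * C]
E*C ⇒ E*C*C   [E -> E * C]
E*C*C ⇒ C*C*C   [E -> C]
C*C*C ⇒ (E)*C*C   [C -> ( E )]
(E)*C*C ⇒ (C)*C*C   [E -> C]
(C)*C*C ⇒ (a)*C*C   [C -> a]
(a)*C*C ⇒ (a)*a*C   [C -> a]
(a)*a*C ⇒ (a)*a*a   [C -> a]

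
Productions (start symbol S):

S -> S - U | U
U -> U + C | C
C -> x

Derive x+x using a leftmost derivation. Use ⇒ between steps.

S ⇒ U ⇒ U+C ⇒ C+C ⇒ x+C ⇒ x+x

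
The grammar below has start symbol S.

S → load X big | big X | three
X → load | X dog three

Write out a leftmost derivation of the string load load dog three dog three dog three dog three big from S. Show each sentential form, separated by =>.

S => load X big   [S → load X big]
load X big => load X dog three big   [X → X dog three]
load X dog three big => load X dog three dog three big   [X → X dog three]
load X dog three dog three big => load X dog three dog three dog three big   [X → X dog three]
load X dog three dog three dog three big => load X dog three dog three dog three dog three big   [X → X dog three]
load X dog three dog three dog three dog three big => load load dog three dog three dog three dog three big   [X → load]

S => load X big => load X dog three big => load X dog three dog three big => load X dog three dog three dog three big => load X dog three dog three dog three dog three big => load load dog three dog three dog three dog three big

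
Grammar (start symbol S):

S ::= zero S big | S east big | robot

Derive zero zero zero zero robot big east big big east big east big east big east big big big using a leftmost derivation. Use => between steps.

S => zero S big   [S ::= zero S big]
zero S big => zero zero S big big   [S ::= zero S big]
zero zero S big big => zero zero S east big big big   [S ::= S east big]
zero zero S east big big big => zero zero S east big east big big big   [S ::= S east big]
zero zero S east big east big big big => zero zero S east big east big east big big big   [S ::= S east big]
zero zero S east big east big east big big big => zero zero S east big east big east big east big big big   [S ::= S east big]
zero zero S east big east big east big east big big big => zero zero zero S big east big east big east big east big big big   [S ::= zero S big]
zero zero zero S big east big east big east big east big big big => zero zero zero S east big big east big east big east big east big big big   [S ::= S east big]
zero zero zero S east big big east big east big east big east big big big => zero zero zero zero S big east big big east big east big east big east big big big   [S ::= zero S big]
zero zero zero zero S big east big big east big east big east big east big big big => zero zero zero zero robot big east big big east big east big east big east big big big   [S ::= robot]

S => zero S big => zero zero S big big => zero zero S east big big big => zero zero S east big east big big big => zero zero S east big east big east big big big => zero zero S east big east big east big east big big big => zero zero zero S big east big east big east big east big big big => zero zero zero S east big big east big east big east big east big big big => zero zero zero zero S big east big big east big east big east big east big big big => zero zero zero zero robot big east big big east big east big east big east big big big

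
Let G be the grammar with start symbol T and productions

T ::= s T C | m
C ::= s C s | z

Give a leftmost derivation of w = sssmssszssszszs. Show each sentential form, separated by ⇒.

T ⇒ sTC ⇒ ssTCC ⇒ sssTCCC ⇒ sssmCCC ⇒ sssmsCsCC ⇒ sssmssCssCC ⇒ sssmsssCsssCC ⇒ sssmssszsssCC ⇒ sssmssszssszC ⇒ sssmssszssszsCs ⇒ sssmssszssszszs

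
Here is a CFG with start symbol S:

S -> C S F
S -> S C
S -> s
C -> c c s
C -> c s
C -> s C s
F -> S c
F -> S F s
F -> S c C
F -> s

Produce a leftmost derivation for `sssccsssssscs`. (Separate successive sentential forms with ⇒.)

S ⇒ SC ⇒ CSFC ⇒ sCsSFC ⇒ ssCssSFC ⇒ sssCsssSFC ⇒ sssccssssSFC ⇒ sssccsssssFC ⇒ sssccssssssC ⇒ sssccsssssscs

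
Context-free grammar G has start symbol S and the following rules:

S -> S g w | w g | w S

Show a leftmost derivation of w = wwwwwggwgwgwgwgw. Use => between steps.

S => Sgw   [S -> S g w]
Sgw => wSgw   [S -> w S]
wSgw => wSgwgw   [S -> S g w]
wSgwgw => wwSgwgw   [S -> w S]
wwSgwgw => wwSgwgwgw   [S -> S g w]
wwSgwgwgw => wwSgwgwgwgw   [S -> S g w]
wwSgwgwgwgw => wwwSgwgwgwgw   [S -> w S]
wwwSgwgwgwgw => wwwSgwgwgwgwgw   [S -> S g w]
wwwSgwgwgwgwgw => wwwwSgwgwgwgwgw   [S -> w S]
wwwwSgwgwgwgwgw => wwwwwggwgwgwgwgw   [S -> w g]

S=>Sgw=>wSgw=>wSgwgw=>wwSgwgw=>wwSgwgwgw=>wwSgwgwgwgw=>wwwSgwgwgwgw=>wwwSgwgwgwgwgw=>wwwwSgwgwgwgwgw=>wwwwwggwgwgwgwgw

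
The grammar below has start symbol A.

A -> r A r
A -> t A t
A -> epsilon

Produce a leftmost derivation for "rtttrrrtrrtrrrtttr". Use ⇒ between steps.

A ⇒ rAr ⇒ rtAtr ⇒ rttAttr ⇒ rtttAtttr ⇒ rtttrArtttr ⇒ rtttrrArrtttr ⇒ rtttrrrArrrtttr ⇒ rtttrrrtAtrrrtttr ⇒ rtttrrrtrArtrrrtttr ⇒ rtttrrrtrrtrrrtttr

A ⇒ rAr   [A -> r A r]
rAr ⇒ rtAtr   [A -> t A t]
rtAtr ⇒ rttAttr   [A -> t A t]
rttAttr ⇒ rtttAtttr   [A -> t A t]
rtttAtttr ⇒ rtttrArtttr   [A -> r A r]
rtttrArtttr ⇒ rtttrrArrtttr   [A -> r A r]
rtttrrArrtttr ⇒ rtttrrrArrrtttr   [A -> r A r]
rtttrrrArrrtttr ⇒ rtttrrrtAtrrrtttr   [A -> t A t]
rtttrrrtAtrrrtttr ⇒ rtttrrrtrArtrrrtttr   [A -> r A r]
rtttrrrtrArtrrrtttr ⇒ rtttrrrtrrtrrrtttr   [A -> epsilon]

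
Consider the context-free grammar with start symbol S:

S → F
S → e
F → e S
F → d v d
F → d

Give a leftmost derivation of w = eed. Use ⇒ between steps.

S⇒F⇒eS⇒eF⇒eeS⇒eeF⇒eed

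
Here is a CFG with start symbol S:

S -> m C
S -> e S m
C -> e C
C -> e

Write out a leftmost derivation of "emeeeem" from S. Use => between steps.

S => eSm => emCm => emeCm => emeeCm => emeeeCm => emeeeem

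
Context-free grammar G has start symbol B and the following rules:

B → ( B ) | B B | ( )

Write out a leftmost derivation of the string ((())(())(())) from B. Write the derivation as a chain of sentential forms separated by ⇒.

B ⇒ (B)   [B → ( B )]
(B) ⇒ (BB)   [B → B B]
(BB) ⇒ ((B)B)   [B → ( B )]
((B)B) ⇒ ((())B)   [B → ( )]
((())B) ⇒ ((())BB)   [B → B B]
((())BB) ⇒ ((())(B)B)   [B → ( B )]
((())(B)B) ⇒ ((())(())B)   [B → ( )]
((())(())B) ⇒ ((())(())(B))   [B → ( B )]
((())(())(B)) ⇒ ((())(())(()))   [B → ( )]

B⇒(B)⇒(BB)⇒((B)B)⇒((())B)⇒((())BB)⇒((())(B)B)⇒((())(())B)⇒((())(())(B))⇒((())(())(()))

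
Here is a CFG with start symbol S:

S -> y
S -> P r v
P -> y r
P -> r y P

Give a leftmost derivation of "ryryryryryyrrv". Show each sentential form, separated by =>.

S => Prv   [S -> P r v]
Prv => ryPrv   [P -> r y P]
ryPrv => ryryPrv   [P -> r y P]
ryryPrv => ryryryPrv   [P -> r y P]
ryryryPrv => ryryryryPrv   [P -> r y P]
ryryryryPrv => ryryryryryPrv   [P -> r y P]
ryryryryryPrv => ryryryryryyrrv   [P -> y r]

S=>Prv=>ryPrv=>ryryPrv=>ryryryPrv=>ryryryryPrv=>ryryryryryPrv=>ryryryryryyrrv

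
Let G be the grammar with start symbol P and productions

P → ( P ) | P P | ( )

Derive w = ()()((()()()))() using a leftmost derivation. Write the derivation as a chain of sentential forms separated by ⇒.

P ⇒ PP ⇒ ()P ⇒ ()PP ⇒ ()()P ⇒ ()()PP ⇒ ()()(P)P ⇒ ()()((P))P ⇒ ()()((PP))P ⇒ ()()((PPP))P ⇒ ()()((()PP))P ⇒ ()()((()()P))P ⇒ ()()((()()()))P ⇒ ()()((()()()))()

P ⇒ PP   [P → P P]
PP ⇒ ()P   [P → ( )]
()P ⇒ ()PP   [P → P P]
()PP ⇒ ()()P   [P → ( )]
()()P ⇒ ()()PP   [P → P P]
()()PP ⇒ ()()(P)P   [P → ( P )]
()()(P)P ⇒ ()()((P))P   [P → ( P )]
()()((P))P ⇒ ()()((PP))P   [P → P P]
()()((PP))P ⇒ ()()((PPP))P   [P → P P]
()()((PPP))P ⇒ ()()((()PP))P   [P → ( )]
()()((()PP))P ⇒ ()()((()()P))P   [P → ( )]
()()((()()P))P ⇒ ()()((()()()))P   [P → ( )]
()()((()()()))P ⇒ ()()((()()()))()   [P → ( )]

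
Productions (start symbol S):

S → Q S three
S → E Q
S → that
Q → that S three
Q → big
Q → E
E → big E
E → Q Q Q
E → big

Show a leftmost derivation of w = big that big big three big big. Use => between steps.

S => E Q => Q Q Q Q => big Q Q Q => big that S three Q Q => big that E Q three Q Q => big that big Q three Q Q => big that big big three Q Q => big that big big three big Q => big that big big three big big

S => E Q   [S → E Q]
E Q => Q Q Q Q   [E → Q Q Q]
Q Q Q Q => big Q Q Q   [Q → big]
big Q Q Q => big that S three Q Q   [Q → that S three]
big that S three Q Q => big that E Q three Q Q   [S → E Q]
big that E Q three Q Q => big that big Q three Q Q   [E → big]
big that big Q three Q Q => big that big big three Q Q   [Q → big]
big that big big three Q Q => big that big big three big Q   [Q → big]
big that big big three big Q => big that big big three big big   [Q → big]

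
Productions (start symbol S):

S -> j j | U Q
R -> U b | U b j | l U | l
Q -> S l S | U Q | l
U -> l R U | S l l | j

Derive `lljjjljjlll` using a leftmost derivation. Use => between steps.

S => UQ   [S -> U Q]
UQ => lRUQ   [U -> l R U]
lRUQ => llUQ   [R -> l]
llUQ => llSllQ   [U -> S l l]
llSllQ => llUQllQ   [S -> U Q]
llUQllQ => lljQllQ   [U -> j]
lljQllQ => lljSlSllQ   [Q -> S l S]
lljSlSllQ => lljjjlSllQ   [S -> j j]
lljjjlSllQ => lljjjljjllQ   [S -> j j]
lljjjljjllQ => lljjjljjlll   [Q -> l]

S=>UQ=>lRUQ=>llUQ=>llSllQ=>llUQllQ=>lljQllQ=>lljSlSllQ=>lljjjlSllQ=>lljjjljjllQ=>lljjjljjlll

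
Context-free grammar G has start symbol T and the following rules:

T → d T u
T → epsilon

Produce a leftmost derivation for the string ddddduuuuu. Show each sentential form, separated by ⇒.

T⇒dTu⇒ddTuu⇒dddTuuu⇒ddddTuuuu⇒dddddTuuuuu⇒ddddduuuuu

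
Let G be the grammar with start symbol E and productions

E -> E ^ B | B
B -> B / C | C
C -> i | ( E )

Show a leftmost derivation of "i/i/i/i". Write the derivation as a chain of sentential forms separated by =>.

E => B => B/C => B/C/C => B/C/C/C => C/C/C/C => i/C/C/C => i/i/C/C => i/i/i/C => i/i/i/i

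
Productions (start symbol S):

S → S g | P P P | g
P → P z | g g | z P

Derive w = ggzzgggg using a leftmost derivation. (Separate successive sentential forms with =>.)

S => PPP   [S → P P P]
PPP => PzPP   [P → P z]
PzPP => PzzPP   [P → P z]
PzzPP => ggzzPP   [P → g g]
ggzzPP => ggzzggP   [P → g g]
ggzzggP => ggzzgggg   [P → g g]

S => PPP => PzPP => PzzPP => ggzzPP => ggzzggP => ggzzgggg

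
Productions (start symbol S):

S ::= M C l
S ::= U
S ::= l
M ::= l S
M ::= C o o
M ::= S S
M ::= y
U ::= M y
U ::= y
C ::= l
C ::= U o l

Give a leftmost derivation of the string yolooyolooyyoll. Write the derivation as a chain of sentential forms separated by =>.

S => MCl => CooCl => UolooCl => MyolooCl => CooyolooCl => UolooyolooCl => yolooyolooCl => yolooyolooUoll => yolooyolooMyoll => yolooyolooyyoll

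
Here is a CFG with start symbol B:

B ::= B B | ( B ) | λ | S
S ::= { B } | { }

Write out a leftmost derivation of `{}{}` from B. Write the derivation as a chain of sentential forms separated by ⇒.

B⇒BB⇒SB⇒{B}B⇒{}B⇒{}S⇒{}{}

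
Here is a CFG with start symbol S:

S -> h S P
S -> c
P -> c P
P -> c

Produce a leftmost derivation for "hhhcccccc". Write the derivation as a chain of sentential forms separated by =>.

S=>hSP=>hhSPP=>hhhSPPP=>hhhcPPP=>hhhccPPP=>hhhcccPPP=>hhhccccPP=>hhhcccccP=>hhhcccccc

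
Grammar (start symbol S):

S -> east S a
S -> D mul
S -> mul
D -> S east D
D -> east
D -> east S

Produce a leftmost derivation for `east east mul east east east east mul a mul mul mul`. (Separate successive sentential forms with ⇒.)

S ⇒ D mul ⇒ east S mul ⇒ east D mul mul ⇒ east east S mul mul ⇒ east east D mul mul mul ⇒ east east S east D mul mul mul ⇒ east east mul east D mul mul mul ⇒ east east mul east east S mul mul mul ⇒ east east mul east east east S a mul mul mul ⇒ east east mul east east east D mul a mul mul mul ⇒ east east mul east east east east mul a mul mul mul

S ⇒ D mul   [S -> D mul]
D mul ⇒ east S mul   [D -> east S]
east S mul ⇒ east D mul mul   [S -> D mul]
east D mul mul ⇒ east east S mul mul   [D -> east S]
east east S mul mul ⇒ east east D mul mul mul   [S -> D mul]
east east D mul mul mul ⇒ east east S east D mul mul mul   [D -> S east D]
east east S east D mul mul mul ⇒ east east mul east D mul mul mul   [S -> mul]
east east mul east D mul mul mul ⇒ east east mul east east S mul mul mul   [D -> east S]
east east mul east east S mul mul mul ⇒ east east mul east east east S a mul mul mul   [S -> east S a]
east east mul east east east S a mul mul mul ⇒ east east mul east east east D mul a mul mul mul   [S -> D mul]
east east mul east east east D mul a mul mul mul ⇒ east east mul east east east east mul a mul mul mul   [D -> east]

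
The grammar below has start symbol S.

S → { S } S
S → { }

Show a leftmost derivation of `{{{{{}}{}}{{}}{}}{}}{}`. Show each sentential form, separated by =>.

S=>{S}S=>{{S}S}S=>{{{S}S}S}S=>{{{{S}S}S}S}S=>{{{{{}}S}S}S}S=>{{{{{}}{}}S}S}S=>{{{{{}}{}}{S}S}S}S=>{{{{{}}{}}{{}}S}S}S=>{{{{{}}{}}{{}}{}}S}S=>{{{{{}}{}}{{}}{}}{}}S=>{{{{{}}{}}{{}}{}}{}}{}

S => {S}S   [S → { S } S]
{S}S => {{S}S}S   [S → { S } S]
{{S}S}S => {{{S}S}S}S   [S → { S } S]
{{{S}S}S}S => {{{{S}S}S}S}S   [S → { S } S]
{{{{S}S}S}S}S => {{{{{}}S}S}S}S   [S → { }]
{{{{{}}S}S}S}S => {{{{{}}{}}S}S}S   [S → { }]
{{{{{}}{}}S}S}S => {{{{{}}{}}{S}S}S}S   [S → { S } S]
{{{{{}}{}}{S}S}S}S => {{{{{}}{}}{{}}S}S}S   [S → { }]
{{{{{}}{}}{{}}S}S}S => {{{{{}}{}}{{}}{}}S}S   [S → { }]
{{{{{}}{}}{{}}{}}S}S => {{{{{}}{}}{{}}{}}{}}S   [S → { }]
{{{{{}}{}}{{}}{}}{}}S => {{{{{}}{}}{{}}{}}{}}{}   [S → { }]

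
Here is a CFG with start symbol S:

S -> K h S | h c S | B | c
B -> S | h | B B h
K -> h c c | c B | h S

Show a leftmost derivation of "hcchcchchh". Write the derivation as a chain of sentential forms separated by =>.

S => B => BBh => SBh => hcSBh => hcKhSBh => hccBhSBh => hccShSBh => hcchcShSBh => hcchcchSBh => hcchcchcBh => hcchcchchh

S => B   [S -> B]
B => BBh   [B -> B B h]
BBh => SBh   [B -> S]
SBh => hcSBh   [S -> h c S]
hcSBh => hcKhSBh   [S -> K h S]
hcKhSBh => hccBhSBh   [K -> c B]
hccBhSBh => hccShSBh   [B -> S]
hccShSBh => hcchcShSBh   [S -> h c S]
hcchcShSBh => hcchcchSBh   [S -> c]
hcchcchSBh => hcchcchcBh   [S -> c]
hcchcchcBh => hcchcchchh   [B -> h]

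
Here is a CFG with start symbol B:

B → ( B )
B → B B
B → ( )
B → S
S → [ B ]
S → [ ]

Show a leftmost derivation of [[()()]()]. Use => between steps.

B => S => [B] => [BB] => [SB] => [[B]B] => [[BB]B] => [[()B]B] => [[()()]B] => [[()()]()]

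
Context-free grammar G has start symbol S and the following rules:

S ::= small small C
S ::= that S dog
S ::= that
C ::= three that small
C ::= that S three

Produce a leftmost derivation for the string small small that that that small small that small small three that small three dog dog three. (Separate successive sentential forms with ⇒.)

S ⇒ small small C ⇒ small small that S three ⇒ small small that that S dog three ⇒ small small that that that S dog dog three ⇒ small small that that that small small C dog dog three ⇒ small small that that that small small that S three dog dog three ⇒ small small that that that small small that small small C three dog dog three ⇒ small small that that that small small that small small three that small three dog dog three

S ⇒ small small C   [S ::= small small C]
small small C ⇒ small small that S three   [C ::= that S three]
small small that S three ⇒ small small that that S dog three   [S ::= that S dog]
small small that that S dog three ⇒ small small that that that S dog dog three   [S ::= that S dog]
small small that that that S dog dog three ⇒ small small that that that small small C dog dog three   [S ::= small small C]
small small that that that small small C dog dog three ⇒ small small that that that small small that S three dog dog three   [C ::= that S three]
small small that that that small small that S three dog dog three ⇒ small small that that that small small that small small C three dog dog three   [S ::= small small C]
small small that that that small small that small small C three dog dog three ⇒ small small that that that small small that small small three that small three dog dog three   [C ::= three that small]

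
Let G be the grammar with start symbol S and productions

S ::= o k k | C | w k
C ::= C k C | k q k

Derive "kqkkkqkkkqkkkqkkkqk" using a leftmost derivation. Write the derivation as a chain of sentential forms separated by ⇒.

S ⇒ C ⇒ CkC ⇒ CkCkC ⇒ CkCkCkC ⇒ CkCkCkCkC ⇒ kqkkCkCkCkC ⇒ kqkkkqkkCkCkC ⇒ kqkkkqkkkqkkCkC ⇒ kqkkkqkkkqkkkqkkC ⇒ kqkkkqkkkqkkkqkkkqk

S ⇒ C   [S ::= C]
C ⇒ CkC   [C ::= C k C]
CkC ⇒ CkCkC   [C ::= C k C]
CkCkC ⇒ CkCkCkC   [C ::= C k C]
CkCkCkC ⇒ CkCkCkCkC   [C ::= C k C]
CkCkCkCkC ⇒ kqkkCkCkCkC   [C ::= k q k]
kqkkCkCkCkC ⇒ kqkkkqkkCkCkC   [C ::= k q k]
kqkkkqkkCkCkC ⇒ kqkkkqkkkqkkCkC   [C ::= k q k]
kqkkkqkkkqkkCkC ⇒ kqkkkqkkkqkkkqkkC   [C ::= k q k]
kqkkkqkkkqkkkqkkC ⇒ kqkkkqkkkqkkkqkkkqk   [C ::= k q k]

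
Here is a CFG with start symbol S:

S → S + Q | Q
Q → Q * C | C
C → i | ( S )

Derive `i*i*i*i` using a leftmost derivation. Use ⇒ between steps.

S ⇒ Q   [S → Q]
Q ⇒ Q*C   [Q → Q * C]
Q*C ⇒ Q*C*C   [Q → Q * C]
Q*C*C ⇒ Q*C*C*C   [Q → Q * C]
Q*C*C*C ⇒ C*C*C*C   [Q → C]
C*C*C*C ⇒ i*C*C*C   [C → i]
i*C*C*C ⇒ i*i*C*C   [C → i]
i*i*C*C ⇒ i*i*i*C   [C → i]
i*i*i*C ⇒ i*i*i*i   [C → i]

S ⇒ Q ⇒ Q*C ⇒ Q*C*C ⇒ Q*C*C*C ⇒ C*C*C*C ⇒ i*C*C*C ⇒ i*i*C*C ⇒ i*i*i*C ⇒ i*i*i*i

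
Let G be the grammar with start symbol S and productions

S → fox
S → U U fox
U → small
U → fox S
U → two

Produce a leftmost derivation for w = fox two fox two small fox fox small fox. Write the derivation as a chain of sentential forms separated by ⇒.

S ⇒ U U fox ⇒ fox S U fox ⇒ fox U U fox U fox ⇒ fox two U fox U fox ⇒ fox two fox S fox U fox ⇒ fox two fox U U fox fox U fox ⇒ fox two fox two U fox fox U fox ⇒ fox two fox two small fox fox U fox ⇒ fox two fox two small fox fox small fox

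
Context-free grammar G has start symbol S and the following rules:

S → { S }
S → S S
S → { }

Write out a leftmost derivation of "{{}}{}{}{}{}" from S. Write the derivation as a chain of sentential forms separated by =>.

S=>SS=>SSS=>SSSS=>SSSSS=>{S}SSSS=>{{}}SSSS=>{{}}{}SSS=>{{}}{}{}SS=>{{}}{}{}{}S=>{{}}{}{}{}{}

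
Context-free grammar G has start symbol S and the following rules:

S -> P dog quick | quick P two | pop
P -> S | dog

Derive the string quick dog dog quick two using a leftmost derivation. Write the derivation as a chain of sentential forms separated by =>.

S => quick P two   [S -> quick P two]
quick P two => quick S two   [P -> S]
quick S two => quick P dog quick two   [S -> P dog quick]
quick P dog quick two => quick dog dog quick two   [P -> dog]

S => quick P two => quick S two => quick P dog quick two => quick dog dog quick two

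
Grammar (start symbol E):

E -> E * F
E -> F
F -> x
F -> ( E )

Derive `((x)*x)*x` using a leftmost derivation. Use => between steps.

E => E*F => F*F => (E)*F => (E*F)*F => (F*F)*F => ((E)*F)*F => ((F)*F)*F => ((x)*F)*F => ((x)*x)*F => ((x)*x)*x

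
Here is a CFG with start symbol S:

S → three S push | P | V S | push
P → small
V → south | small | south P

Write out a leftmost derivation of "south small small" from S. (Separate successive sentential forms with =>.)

S => V S => south P S => south small S => south small P => south small small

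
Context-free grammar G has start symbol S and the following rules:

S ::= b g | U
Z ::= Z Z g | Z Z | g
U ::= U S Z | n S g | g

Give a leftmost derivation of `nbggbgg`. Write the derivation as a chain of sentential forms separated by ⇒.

S ⇒ U ⇒ USZ ⇒ nSgSZ ⇒ nbggSZ ⇒ nbggbgZ ⇒ nbggbgg

S ⇒ U   [S ::= U]
U ⇒ USZ   [U ::= U S Z]
USZ ⇒ nSgSZ   [U ::= n S g]
nSgSZ ⇒ nbggSZ   [S ::= b g]
nbggSZ ⇒ nbggbgZ   [S ::= b g]
nbggbgZ ⇒ nbggbgg   [Z ::= g]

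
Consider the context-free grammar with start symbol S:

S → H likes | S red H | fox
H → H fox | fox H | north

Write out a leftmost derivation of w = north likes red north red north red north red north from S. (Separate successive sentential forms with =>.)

S => S red H   [S → S red H]
S red H => S red H red H   [S → S red H]
S red H red H => S red H red H red H   [S → S red H]
S red H red H red H => S red H red H red H red H   [S → S red H]
S red H red H red H red H => H likes red H red H red H red H   [S → H likes]
H likes red H red H red H red H => north likes red H red H red H red H   [H → north]
north likes red H red H red H red H => north likes red north red H red H red H   [H → north]
north likes red north red H red H red H => north likes red north red north red H red H   [H → north]
north likes red north red north red H red H => north likes red north red north red north red H   [H → north]
north likes red north red north red north red H => north likes red north red north red north red north   [H → north]

S => S red H => S red H red H => S red H red H red H => S red H red H red H red H => H likes red H red H red H red H => north likes red H red H red H red H => north likes red north red H red H red H => north likes red north red north red H red H => north likes red north red north red north red H => north likes red north red north red north red north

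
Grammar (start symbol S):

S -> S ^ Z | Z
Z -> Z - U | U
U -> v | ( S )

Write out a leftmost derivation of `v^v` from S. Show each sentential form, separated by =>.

S => S^Z   [S -> S ^ Z]
S^Z => Z^Z   [S -> Z]
Z^Z => U^Z   [Z -> U]
U^Z => v^Z   [U -> v]
v^Z => v^U   [Z -> U]
v^U => v^v   [U -> v]

S=>S^Z=>Z^Z=>U^Z=>v^Z=>v^U=>v^v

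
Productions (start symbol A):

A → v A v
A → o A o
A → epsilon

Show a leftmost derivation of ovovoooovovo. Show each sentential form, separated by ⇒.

A ⇒ oAo ⇒ ovAvo ⇒ ovoAovo ⇒ ovovAvovo ⇒ ovovoAovovo ⇒ ovovooAoovovo ⇒ ovovoooovovo

A ⇒ oAo   [A → o A o]
oAo ⇒ ovAvo   [A → v A v]
ovAvo ⇒ ovoAovo   [A → o A o]
ovoAovo ⇒ ovovAvovo   [A → v A v]
ovovAvovo ⇒ ovovoAovovo   [A → o A o]
ovovoAovovo ⇒ ovovooAoovovo   [A → o A o]
ovovooAoovovo ⇒ ovovoooovovo   [A → epsilon]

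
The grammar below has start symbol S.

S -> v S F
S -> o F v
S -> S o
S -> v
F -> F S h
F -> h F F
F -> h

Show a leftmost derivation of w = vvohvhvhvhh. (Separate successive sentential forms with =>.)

S => vSF => vvSFF => vvoFvFF => vvoFShvFF => vvoFShShvFF => vvohShShvFF => vvohvhShvFF => vvohvhvhvFF => vvohvhvhvhF => vvohvhvhvhh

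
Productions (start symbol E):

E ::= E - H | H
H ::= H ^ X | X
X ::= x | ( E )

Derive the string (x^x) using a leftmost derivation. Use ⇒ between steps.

E⇒H⇒X⇒(E)⇒(H)⇒(H^X)⇒(X^X)⇒(x^X)⇒(x^x)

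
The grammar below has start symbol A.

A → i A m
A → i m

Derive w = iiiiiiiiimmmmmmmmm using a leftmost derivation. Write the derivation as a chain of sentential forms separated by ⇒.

A ⇒ iAm   [A → i A m]
iAm ⇒ iiAmm   [A → i A m]
iiAmm ⇒ iiiAmmm   [A → i A m]
iiiAmmm ⇒ iiiiAmmmm   [A → i A m]
iiiiAmmmm ⇒ iiiiiAmmmmm   [A → i A m]
iiiiiAmmmmm ⇒ iiiiiiAmmmmmm   [A → i A m]
iiiiiiAmmmmmm ⇒ iiiiiiiAmmmmmmm   [A → i A m]
iiiiiiiAmmmmmmm ⇒ iiiiiiiiAmmmmmmmm   [A → i A m]
iiiiiiiiAmmmmmmmm ⇒ iiiiiiiiimmmmmmmmm   [A → i m]

A⇒iAm⇒iiAmm⇒iiiAmmm⇒iiiiAmmmm⇒iiiiiAmmmmm⇒iiiiiiAmmmmmm⇒iiiiiiiAmmmmmmm⇒iiiiiiiiAmmmmmmmm⇒iiiiiiiiimmmmmmmmm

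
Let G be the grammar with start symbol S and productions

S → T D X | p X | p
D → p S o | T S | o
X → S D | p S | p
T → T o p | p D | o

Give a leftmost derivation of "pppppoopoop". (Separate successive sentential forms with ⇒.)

S ⇒ TDX   [S → T D X]
TDX ⇒ pDDX   [T → p D]
pDDX ⇒ ppSoDX   [D → p S o]
ppSoDX ⇒ pppXoDX   [S → p X]
pppXoDX ⇒ ppppSoDX   [X → p S]
ppppSoDX ⇒ ppppTDXoDX   [S → T D X]
ppppTDXoDX ⇒ pppppDDXoDX   [T → p D]
pppppDDXoDX ⇒ pppppoDXoDX   [D → o]
pppppoDXoDX ⇒ pppppooXoDX   [D → o]
pppppooXoDX ⇒ pppppoopoDX   [X → p]
pppppoopoDX ⇒ pppppoopooX   [D → o]
pppppoopooX ⇒ pppppoopoop   [X → p]

S ⇒ TDX ⇒ pDDX ⇒ ppSoDX ⇒ pppXoDX ⇒ ppppSoDX ⇒ ppppTDXoDX ⇒ pppppDDXoDX ⇒ pppppoDXoDX ⇒ pppppooXoDX ⇒ pppppoopoDX ⇒ pppppoopooX ⇒ pppppoopoop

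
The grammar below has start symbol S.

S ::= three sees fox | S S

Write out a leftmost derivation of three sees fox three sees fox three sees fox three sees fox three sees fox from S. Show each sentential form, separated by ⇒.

S ⇒ S S ⇒ S S S ⇒ S S S S ⇒ S S S S S ⇒ three sees fox S S S S ⇒ three sees fox three sees fox S S S ⇒ three sees fox three sees fox three sees fox S S ⇒ three sees fox three sees fox three sees fox three sees fox S ⇒ three sees fox three sees fox three sees fox three sees fox three sees fox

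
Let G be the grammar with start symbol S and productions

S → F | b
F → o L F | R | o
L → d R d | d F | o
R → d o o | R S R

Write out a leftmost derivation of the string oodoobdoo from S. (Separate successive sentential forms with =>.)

S=>F=>oLF=>ooF=>ooR=>ooRSR=>oodooSR=>oodoobR=>oodoobdoo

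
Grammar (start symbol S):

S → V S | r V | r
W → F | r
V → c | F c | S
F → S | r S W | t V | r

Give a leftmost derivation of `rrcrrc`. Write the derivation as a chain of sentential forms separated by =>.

S => rV => rS => rVS => rSS => rrS => rrVS => rrSS => rrVSS => rrcSS => rrcrS => rrcrrV => rrcrrc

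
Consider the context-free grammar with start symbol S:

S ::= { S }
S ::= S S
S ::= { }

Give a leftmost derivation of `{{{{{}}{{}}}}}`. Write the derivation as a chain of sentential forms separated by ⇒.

S ⇒ {S}   [S ::= { S }]
{S} ⇒ {{S}}   [S ::= { S }]
{{S}} ⇒ {{{S}}}   [S ::= { S }]
{{{S}}} ⇒ {{{SS}}}   [S ::= S S]
{{{SS}}} ⇒ {{{{S}S}}}   [S ::= { S }]
{{{{S}S}}} ⇒ {{{{{}}S}}}   [S ::= { }]
{{{{{}}S}}} ⇒ {{{{{}}{S}}}}   [S ::= { S }]
{{{{{}}{S}}}} ⇒ {{{{{}}{{}}}}}   [S ::= { }]

S ⇒ {S} ⇒ {{S}} ⇒ {{{S}}} ⇒ {{{SS}}} ⇒ {{{{S}S}}} ⇒ {{{{{}}S}}} ⇒ {{{{{}}{S}}}} ⇒ {{{{{}}{{}}}}}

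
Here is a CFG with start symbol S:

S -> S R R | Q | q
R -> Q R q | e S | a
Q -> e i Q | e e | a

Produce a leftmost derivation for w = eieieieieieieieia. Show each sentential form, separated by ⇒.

S⇒Q⇒eiQ⇒eieiQ⇒eieieiQ⇒eieieieiQ⇒eieieieieiQ⇒eieieieieieiQ⇒eieieieieieieiQ⇒eieieieieieieieiQ⇒eieieieieieieieia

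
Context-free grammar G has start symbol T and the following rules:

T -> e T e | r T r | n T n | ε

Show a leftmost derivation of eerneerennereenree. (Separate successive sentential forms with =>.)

T => eTe => eeTee => eerTree => eernTnree => eerneTenree => eerneeTeenree => eerneerTreenree => eerneereTereenree => eerneerenTnereenree => eerneerennereenree

T => eTe   [T -> e T e]
eTe => eeTee   [T -> e T e]
eeTee => eerTree   [T -> r T r]
eerTree => eernTnree   [T -> n T n]
eernTnree => eerneTenree   [T -> e T e]
eerneTenree => eerneeTeenree   [T -> e T e]
eerneeTeenree => eerneerTreenree   [T -> r T r]
eerneerTreenree => eerneereTereenree   [T -> e T e]
eerneereTereenree => eerneerenTnereenree   [T -> n T n]
eerneerenTnereenree => eerneerennereenree   [T -> ε]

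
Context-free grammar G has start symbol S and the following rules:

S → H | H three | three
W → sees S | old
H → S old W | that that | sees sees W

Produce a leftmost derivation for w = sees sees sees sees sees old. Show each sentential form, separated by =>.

S => H => sees sees W => sees sees sees S => sees sees sees H => sees sees sees sees sees W => sees sees sees sees sees old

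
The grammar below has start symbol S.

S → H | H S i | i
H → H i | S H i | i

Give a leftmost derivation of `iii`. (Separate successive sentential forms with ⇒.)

S ⇒ H   [S → H]
H ⇒ SHi   [H → S H i]
SHi ⇒ HHi   [S → H]
HHi ⇒ iHi   [H → i]
iHi ⇒ iii   [H → i]

S⇒H⇒SHi⇒HHi⇒iHi⇒iii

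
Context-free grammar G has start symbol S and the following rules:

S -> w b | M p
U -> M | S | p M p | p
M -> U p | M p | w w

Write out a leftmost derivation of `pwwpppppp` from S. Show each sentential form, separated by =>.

S => Mp => Mpp => Mppp => Upppp => pMppppp => pMpppppp => pwwpppppp

S => Mp   [S -> M p]
Mp => Mpp   [M -> M p]
Mpp => Mppp   [M -> M p]
Mppp => Upppp   [M -> U p]
Upppp => pMppppp   [U -> p M p]
pMppppp => pMpppppp   [M -> M p]
pMpppppp => pwwpppppp   [M -> w w]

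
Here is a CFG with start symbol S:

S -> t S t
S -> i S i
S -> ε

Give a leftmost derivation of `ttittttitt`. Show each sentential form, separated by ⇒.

S⇒tSt⇒ttStt⇒ttiSitt⇒ttitStitt⇒ttittSttitt⇒ttittttitt

S ⇒ tSt   [S -> t S t]
tSt ⇒ ttStt   [S -> t S t]
ttStt ⇒ ttiSitt   [S -> i S i]
ttiSitt ⇒ ttitStitt   [S -> t S t]
ttitStitt ⇒ ttittSttitt   [S -> t S t]
ttittSttitt ⇒ ttittttitt   [S -> ε]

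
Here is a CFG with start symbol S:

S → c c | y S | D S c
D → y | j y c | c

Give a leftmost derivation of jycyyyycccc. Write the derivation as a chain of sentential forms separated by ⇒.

S⇒DSc⇒jycSc⇒jycySc⇒jycyDScc⇒jycyyScc⇒jycyyyScc⇒jycyyyyScc⇒jycyyyycccc

S ⇒ DSc   [S → D S c]
DSc ⇒ jycSc   [D → j y c]
jycSc ⇒ jycySc   [S → y S]
jycySc ⇒ jycyDScc   [S → D S c]
jycyDScc ⇒ jycyyScc   [D → y]
jycyyScc ⇒ jycyyyScc   [S → y S]
jycyyyScc ⇒ jycyyyyScc   [S → y S]
jycyyyyScc ⇒ jycyyyycccc   [S → c c]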